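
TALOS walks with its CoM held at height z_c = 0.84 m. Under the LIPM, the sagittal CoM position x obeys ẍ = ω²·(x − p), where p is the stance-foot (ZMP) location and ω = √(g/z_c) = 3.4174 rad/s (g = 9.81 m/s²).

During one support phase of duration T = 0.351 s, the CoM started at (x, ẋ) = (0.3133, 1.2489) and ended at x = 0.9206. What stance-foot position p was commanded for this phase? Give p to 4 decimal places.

p = 0.2442

ωT = 3.4174·0.351 = 1.199507; cosh(ωT) = 1.809912, sinh(ωT) = 1.508570
x(T) = p + (x₀−p)·cosh(ωT) + (ẋ₀/ω)·sinh(ωT) ⇒ p·(1 − cosh) = x(T) − x₀·cosh − (ẋ₀/ω)·sinh
numerator   = 0.9206 − (0.3133)·1.809912 − (1.2489/3.4174)·1.508570 = -0.197757
denominator = 1 − 1.809912 = -0.809912
p = -0.197757 / -0.809912 = 0.2442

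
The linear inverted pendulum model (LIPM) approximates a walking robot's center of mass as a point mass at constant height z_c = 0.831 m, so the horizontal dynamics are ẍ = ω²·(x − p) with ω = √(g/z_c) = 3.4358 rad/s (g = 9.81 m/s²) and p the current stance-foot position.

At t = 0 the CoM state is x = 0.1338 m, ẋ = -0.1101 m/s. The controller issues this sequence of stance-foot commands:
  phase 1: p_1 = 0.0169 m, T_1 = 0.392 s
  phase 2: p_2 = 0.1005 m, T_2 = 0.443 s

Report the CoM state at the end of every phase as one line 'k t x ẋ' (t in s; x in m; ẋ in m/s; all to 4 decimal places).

1 0.3920 0.1994 0.4940
2 0.8350 0.6516 1.9270

phase 1: p=0.0169, T=0.392, ωT=1.346834, cosh=2.052647, sinh=1.792584; start (x,ẋ)=(0.133800, -0.110100) → end (x,ẋ)=(0.199411, 0.493986)
phase 2: p=0.1005, T=0.443, ωT=1.522059, cosh=2.399956, sinh=2.181695; start (x,ẋ)=(0.199411, 0.493986) → end (x,ẋ)=(0.651558, 1.926970)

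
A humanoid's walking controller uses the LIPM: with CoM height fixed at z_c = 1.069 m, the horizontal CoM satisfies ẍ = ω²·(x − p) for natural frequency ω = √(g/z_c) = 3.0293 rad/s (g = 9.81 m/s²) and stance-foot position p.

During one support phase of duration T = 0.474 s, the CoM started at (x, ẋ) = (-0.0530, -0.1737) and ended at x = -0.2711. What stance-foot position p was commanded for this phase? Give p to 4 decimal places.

p = 0.0325

ωT = 3.0293·0.474 = 1.435888; cosh(ωT) = 2.220640, sinh(ωT) = 1.982736
x(T) = p + (x₀−p)·cosh(ωT) + (ẋ₀/ω)·sinh(ωT) ⇒ p·(1 − cosh) = x(T) − x₀·cosh − (ẋ₀/ω)·sinh
numerator   = -0.2711 − (-0.0530)·2.220640 − (-0.1737/3.0293)·1.982736 = -0.039716
denominator = 1 − 2.220640 = -1.220640
p = -0.039716 / -1.220640 = 0.0325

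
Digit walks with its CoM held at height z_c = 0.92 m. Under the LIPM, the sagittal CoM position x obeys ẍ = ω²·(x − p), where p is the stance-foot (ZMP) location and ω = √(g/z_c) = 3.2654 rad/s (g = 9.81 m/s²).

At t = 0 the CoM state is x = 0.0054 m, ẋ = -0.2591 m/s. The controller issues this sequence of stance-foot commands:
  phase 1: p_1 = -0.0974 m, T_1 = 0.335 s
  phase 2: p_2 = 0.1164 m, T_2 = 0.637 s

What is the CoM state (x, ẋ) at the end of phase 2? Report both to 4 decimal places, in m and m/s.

phase 1: p=-0.0974, T=0.335, ωT=1.093909, cosh=1.660414, sinh=1.325509; start (x,ẋ)=(0.005400, -0.259100) → end (x,ẋ)=(-0.031885, 0.014738)
phase 2: p=0.1164, T=0.637, ωT=2.080060, cosh=4.064935, sinh=3.940012; start (x,ẋ)=(-0.031885, 0.014738) → end (x,ẋ)=(-0.468585, -1.847881)

x = -0.4686, ẋ = -1.8479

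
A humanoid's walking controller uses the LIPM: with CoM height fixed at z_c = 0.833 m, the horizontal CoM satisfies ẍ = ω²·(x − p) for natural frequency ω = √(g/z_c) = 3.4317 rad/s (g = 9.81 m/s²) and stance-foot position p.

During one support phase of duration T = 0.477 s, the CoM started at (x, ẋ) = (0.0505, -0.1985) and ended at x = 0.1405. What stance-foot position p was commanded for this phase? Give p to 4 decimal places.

p = -0.0893

ωT = 3.4317·0.477 = 1.636921; cosh(ωT) = 2.666949, sinh(ωT) = 2.472371
x(T) = p + (x₀−p)·cosh(ωT) + (ẋ₀/ω)·sinh(ωT) ⇒ p·(1 − cosh) = x(T) − x₀·cosh − (ẋ₀/ω)·sinh
numerator   = 0.1405 − (0.0505)·2.666949 − (-0.1985/3.4317)·2.472371 = 0.148829
denominator = 1 − 2.666949 = -1.666949
p = 0.148829 / -1.666949 = -0.0893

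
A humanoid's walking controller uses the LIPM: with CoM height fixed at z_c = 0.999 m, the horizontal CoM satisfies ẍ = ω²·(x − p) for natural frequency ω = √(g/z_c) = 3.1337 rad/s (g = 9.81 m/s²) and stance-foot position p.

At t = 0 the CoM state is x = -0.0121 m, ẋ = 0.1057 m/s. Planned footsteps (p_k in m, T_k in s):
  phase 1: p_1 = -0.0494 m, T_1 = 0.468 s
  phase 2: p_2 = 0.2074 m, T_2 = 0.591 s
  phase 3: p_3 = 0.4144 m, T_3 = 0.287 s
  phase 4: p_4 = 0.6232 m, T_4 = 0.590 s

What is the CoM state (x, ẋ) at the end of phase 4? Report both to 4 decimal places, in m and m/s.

x = 0.8604, ẋ = 0.8960

phase 1: p=-0.0494, T=0.468, ωT=1.466572, cosh=2.282532, sinh=2.051817; start (x,ẋ)=(-0.012100, 0.105700) → end (x,ẋ)=(0.104946, 0.481094)
phase 2: p=0.2074, T=0.591, ωT=1.852017, cosh=3.264789, sinh=3.107869; start (x,ẋ)=(0.104946, 0.481094) → end (x,ẋ)=(0.350040, 0.572864)
phase 3: p=0.4144, T=0.287, ωT=0.899372, cosh=1.432442, sinh=1.025617; start (x,ẋ)=(0.350040, 0.572864) → end (x,ẋ)=(0.509698, 0.613741)
phase 4: p=0.6232, T=0.590, ωT=1.848883, cosh=3.255066, sinh=3.097653; start (x,ẋ)=(0.509698, 0.613741) → end (x,ẋ)=(0.860424, 0.895990)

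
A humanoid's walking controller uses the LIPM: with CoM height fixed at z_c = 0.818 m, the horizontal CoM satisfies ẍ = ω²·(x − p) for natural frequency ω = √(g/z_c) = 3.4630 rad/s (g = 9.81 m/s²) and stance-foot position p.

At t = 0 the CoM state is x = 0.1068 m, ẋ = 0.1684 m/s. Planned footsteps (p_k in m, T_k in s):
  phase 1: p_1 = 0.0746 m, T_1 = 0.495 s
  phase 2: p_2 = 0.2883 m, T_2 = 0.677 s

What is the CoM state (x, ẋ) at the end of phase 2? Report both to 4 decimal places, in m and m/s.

x = 1.5035, ẋ = 4.2803

phase 1: p=0.0746, T=0.495, ωT=1.714185, cosh=2.866130, sinh=2.686019; start (x,ẋ)=(0.106800, 0.168400) → end (x,ẋ)=(0.297506, 0.782170)
phase 2: p=0.2883, T=0.677, ωT=2.344451, cosh=5.261723, sinh=5.165823; start (x,ẋ)=(0.297506, 0.782170) → end (x,ẋ)=(1.503518, 4.280254)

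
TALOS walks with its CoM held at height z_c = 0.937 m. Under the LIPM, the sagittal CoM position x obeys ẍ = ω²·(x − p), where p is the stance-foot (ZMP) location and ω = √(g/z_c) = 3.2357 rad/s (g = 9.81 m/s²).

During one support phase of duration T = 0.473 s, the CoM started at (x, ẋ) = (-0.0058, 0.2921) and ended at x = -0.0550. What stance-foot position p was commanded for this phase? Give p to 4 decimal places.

p = 0.1690

ωT = 3.2357·0.473 = 1.530486; cosh(ωT) = 2.418426, sinh(ωT) = 2.201996
x(T) = p + (x₀−p)·cosh(ωT) + (ẋ₀/ω)·sinh(ωT) ⇒ p·(1 − cosh) = x(T) − x₀·cosh − (ẋ₀/ω)·sinh
numerator   = -0.0550 − (-0.0058)·2.418426 − (0.2921/3.2357)·2.201996 = -0.239756
denominator = 1 − 2.418426 = -1.418426
p = -0.239756 / -1.418426 = 0.1690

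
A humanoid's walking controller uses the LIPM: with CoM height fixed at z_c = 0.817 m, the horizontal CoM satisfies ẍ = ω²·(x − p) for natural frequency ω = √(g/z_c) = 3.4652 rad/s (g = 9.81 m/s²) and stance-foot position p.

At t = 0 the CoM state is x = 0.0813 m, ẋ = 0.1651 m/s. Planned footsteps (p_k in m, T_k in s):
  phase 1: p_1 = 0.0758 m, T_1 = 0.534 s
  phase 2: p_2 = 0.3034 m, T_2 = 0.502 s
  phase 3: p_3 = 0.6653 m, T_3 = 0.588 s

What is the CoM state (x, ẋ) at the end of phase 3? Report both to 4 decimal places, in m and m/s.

phase 1: p=0.0758, T=0.534, ωT=1.850417, cosh=3.259821, sinh=3.102650; start (x,ẋ)=(0.081300, 0.165100) → end (x,ẋ)=(0.241555, 0.597329)
phase 2: p=0.3034, T=0.502, ωT=1.739530, cosh=2.935136, sinh=2.759533; start (x,ẋ)=(0.241555, 0.597329) → end (x,ẋ)=(0.597564, 1.161860)
phase 3: p=0.6653, T=0.588, ωT=2.037538, cosh=3.901022, sinh=3.770673; start (x,ẋ)=(0.597564, 1.161860) → end (x,ẋ)=(1.665342, 3.647389)

x = 1.6653, ẋ = 3.6474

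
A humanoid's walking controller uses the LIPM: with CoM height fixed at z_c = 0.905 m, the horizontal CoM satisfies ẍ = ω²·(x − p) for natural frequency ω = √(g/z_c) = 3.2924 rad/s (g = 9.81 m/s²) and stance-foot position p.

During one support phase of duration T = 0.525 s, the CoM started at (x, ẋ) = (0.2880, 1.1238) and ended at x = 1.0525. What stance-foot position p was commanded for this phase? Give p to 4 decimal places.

p = 0.3754

ωT = 3.2924·0.525 = 1.728510; cosh(ωT) = 2.904902, sinh(ωT) = 2.727353
x(T) = p + (x₀−p)·cosh(ωT) + (ẋ₀/ω)·sinh(ωT) ⇒ p·(1 − cosh) = x(T) − x₀·cosh − (ẋ₀/ω)·sinh
numerator   = 1.0525 − (0.2880)·2.904902 − (1.1238/3.2924)·2.727353 = -0.715044
denominator = 1 − 2.904902 = -1.904902
p = -0.715044 / -1.904902 = 0.3754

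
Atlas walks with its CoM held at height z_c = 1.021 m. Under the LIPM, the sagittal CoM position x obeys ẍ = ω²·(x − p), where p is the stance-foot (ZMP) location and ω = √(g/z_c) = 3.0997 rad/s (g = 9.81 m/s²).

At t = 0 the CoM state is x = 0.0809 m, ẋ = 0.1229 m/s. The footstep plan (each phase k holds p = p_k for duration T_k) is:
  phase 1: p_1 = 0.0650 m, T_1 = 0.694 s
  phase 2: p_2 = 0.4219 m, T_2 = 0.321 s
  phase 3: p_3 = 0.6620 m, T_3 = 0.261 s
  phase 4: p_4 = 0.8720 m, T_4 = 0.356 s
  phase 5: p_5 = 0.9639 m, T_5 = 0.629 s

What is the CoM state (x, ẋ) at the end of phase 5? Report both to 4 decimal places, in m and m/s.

phase 1: p=0.0650, T=0.694, ωT=2.151192, cosh=4.355721, sinh=4.239375; start (x,ẋ)=(0.080900, 0.122900) → end (x,ẋ)=(0.302343, 0.744257)
phase 2: p=0.4219, T=0.321, ωT=0.995004, cosh=1.537228, sinh=1.167506; start (x,ẋ)=(0.302343, 0.744257) → end (x,ẋ)=(0.518439, 0.711425)
phase 3: p=0.6620, T=0.261, ωT=0.809022, cosh=1.345502, sinh=0.900208; start (x,ẋ)=(0.518439, 0.711425) → end (x,ẋ)=(0.675449, 0.556634)
phase 4: p=0.8720, T=0.356, ωT=1.103493, cosh=1.673194, sinh=1.341484; start (x,ẋ)=(0.675449, 0.556634) → end (x,ẋ)=(0.784031, 0.114057)
phase 5: p=0.9639, T=0.629, ωT=1.949711, cosh=3.584487, sinh=3.442172; start (x,ẋ)=(0.784031, 0.114057) → end (x,ẋ)=(0.445820, -1.510315)

x = 0.4458, ẋ = -1.5103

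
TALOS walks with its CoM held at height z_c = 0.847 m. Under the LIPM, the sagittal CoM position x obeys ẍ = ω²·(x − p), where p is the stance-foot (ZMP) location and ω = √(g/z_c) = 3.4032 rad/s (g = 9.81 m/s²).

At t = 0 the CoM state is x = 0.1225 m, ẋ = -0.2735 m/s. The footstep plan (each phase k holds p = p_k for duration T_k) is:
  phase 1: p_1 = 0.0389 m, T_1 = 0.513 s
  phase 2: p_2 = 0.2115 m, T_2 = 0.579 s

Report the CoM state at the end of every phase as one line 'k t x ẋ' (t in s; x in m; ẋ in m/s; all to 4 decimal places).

1 0.5130 0.0625 -0.0171
2 1.0920 -0.3512 -1.8465

phase 1: p=0.0389, T=0.513, ωT=1.745842, cosh=2.952610, sinh=2.778112; start (x,ẋ)=(0.122500, -0.273500) → end (x,ẋ)=(0.062474, -0.017145)
phase 2: p=0.2115, T=0.579, ωT=1.970453, cosh=3.656659, sinh=3.517265; start (x,ẋ)=(0.062474, -0.017145) → end (x,ẋ)=(-0.351158, -1.846532)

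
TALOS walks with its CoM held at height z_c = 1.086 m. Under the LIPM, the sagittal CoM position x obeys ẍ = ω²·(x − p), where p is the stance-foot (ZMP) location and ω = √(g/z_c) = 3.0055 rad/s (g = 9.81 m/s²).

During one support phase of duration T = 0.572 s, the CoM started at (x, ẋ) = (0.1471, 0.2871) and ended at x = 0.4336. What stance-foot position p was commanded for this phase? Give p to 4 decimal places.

p = 0.1319

ωT = 3.0055·0.572 = 1.719146; cosh(ωT) = 2.879490, sinh(ωT) = 2.700271
x(T) = p + (x₀−p)·cosh(ωT) + (ẋ₀/ω)·sinh(ωT) ⇒ p·(1 − cosh) = x(T) − x₀·cosh − (ẋ₀/ω)·sinh
numerator   = 0.4336 − (0.1471)·2.879490 − (0.2871/3.0055)·2.700271 = -0.247916
denominator = 1 − 2.879490 = -1.879490
p = -0.247916 / -1.879490 = 0.1319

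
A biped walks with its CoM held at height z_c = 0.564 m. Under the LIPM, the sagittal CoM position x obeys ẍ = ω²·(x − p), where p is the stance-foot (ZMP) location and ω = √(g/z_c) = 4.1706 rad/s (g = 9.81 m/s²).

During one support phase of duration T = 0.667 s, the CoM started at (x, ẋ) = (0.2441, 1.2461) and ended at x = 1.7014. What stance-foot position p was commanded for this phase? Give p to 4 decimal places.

p = 0.3772

ωT = 4.1706·0.667 = 2.781790; cosh(ωT) = 8.104915, sinh(ωT) = 8.042988
x(T) = p + (x₀−p)·cosh(ωT) + (ẋ₀/ω)·sinh(ωT) ⇒ p·(1 − cosh) = x(T) − x₀·cosh − (ẋ₀/ω)·sinh
numerator   = 1.7014 − (0.2441)·8.104915 − (1.2461/4.1706)·8.042988 = -2.680109
denominator = 1 − 8.104915 = -7.104915
p = -2.680109 / -7.104915 = 0.3772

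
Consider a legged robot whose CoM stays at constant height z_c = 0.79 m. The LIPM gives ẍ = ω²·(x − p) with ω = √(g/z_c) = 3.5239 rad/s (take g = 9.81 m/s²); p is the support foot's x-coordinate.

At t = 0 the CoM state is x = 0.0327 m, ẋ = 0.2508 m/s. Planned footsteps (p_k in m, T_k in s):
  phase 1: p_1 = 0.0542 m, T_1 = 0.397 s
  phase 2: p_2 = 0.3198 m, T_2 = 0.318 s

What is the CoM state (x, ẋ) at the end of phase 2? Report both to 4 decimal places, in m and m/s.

x = 0.1741, ẋ = -0.1821

phase 1: p=0.0542, T=0.397, ωT=1.398988, cosh=2.148973, sinh=1.902126; start (x,ẋ)=(0.032700, 0.250800) → end (x,ẋ)=(0.143374, 0.394850)
phase 2: p=0.3198, T=0.318, ωT=1.120600, cosh=1.696389, sinh=1.370305; start (x,ẋ)=(0.143374, 0.394850) → end (x,ẋ)=(0.174054, -0.182112)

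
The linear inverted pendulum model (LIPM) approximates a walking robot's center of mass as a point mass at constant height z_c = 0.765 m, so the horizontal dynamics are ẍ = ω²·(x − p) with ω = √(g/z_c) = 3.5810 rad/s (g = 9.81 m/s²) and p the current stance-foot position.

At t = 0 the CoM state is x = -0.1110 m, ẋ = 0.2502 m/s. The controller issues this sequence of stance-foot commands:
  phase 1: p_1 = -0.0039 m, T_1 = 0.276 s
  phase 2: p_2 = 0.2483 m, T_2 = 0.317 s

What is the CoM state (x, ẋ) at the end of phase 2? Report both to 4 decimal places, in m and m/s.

phase 1: p=-0.0039, T=0.276, ωT=0.988356, cosh=1.529501, sinh=1.157313; start (x,ẋ)=(-0.111000, 0.250200) → end (x,ẋ)=(-0.086850, -0.061177)
phase 2: p=0.2483, T=0.317, ωT=1.135177, cosh=1.716545, sinh=1.395180; start (x,ẋ)=(-0.086850, -0.061177) → end (x,ẋ)=(-0.350834, -1.779467)

x = -0.3508, ẋ = -1.7795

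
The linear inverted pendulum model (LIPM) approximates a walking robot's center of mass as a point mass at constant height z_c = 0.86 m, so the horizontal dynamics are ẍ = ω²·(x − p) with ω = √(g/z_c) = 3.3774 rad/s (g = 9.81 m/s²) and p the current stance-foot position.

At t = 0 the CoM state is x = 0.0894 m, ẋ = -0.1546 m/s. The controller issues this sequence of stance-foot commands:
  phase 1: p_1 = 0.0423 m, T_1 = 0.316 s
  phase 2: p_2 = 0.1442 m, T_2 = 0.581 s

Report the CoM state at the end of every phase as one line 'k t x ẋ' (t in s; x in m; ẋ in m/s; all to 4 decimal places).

1 0.3160 0.0602 -0.0474
2 0.8970 -0.2095 -1.1615

phase 1: p=0.0423, T=0.316, ωT=1.067258, cosh=1.625674, sinh=1.281724; start (x,ẋ)=(0.089400, -0.154600) → end (x,ẋ)=(0.060199, -0.047438)
phase 2: p=0.1442, T=0.581, ωT=1.962269, cosh=3.627998, sinh=3.487459; start (x,ẋ)=(0.060199, -0.047438) → end (x,ẋ)=(-0.209541, -1.161521)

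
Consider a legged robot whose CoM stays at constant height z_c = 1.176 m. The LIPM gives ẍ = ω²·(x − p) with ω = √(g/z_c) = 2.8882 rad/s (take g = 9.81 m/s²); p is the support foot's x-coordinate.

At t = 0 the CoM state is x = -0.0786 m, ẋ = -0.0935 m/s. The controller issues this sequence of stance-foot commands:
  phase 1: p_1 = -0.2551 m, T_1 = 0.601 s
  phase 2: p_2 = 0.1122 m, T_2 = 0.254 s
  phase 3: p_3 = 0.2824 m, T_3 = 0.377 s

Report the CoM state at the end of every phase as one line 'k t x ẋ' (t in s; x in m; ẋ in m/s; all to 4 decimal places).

phase 1: p=-0.2551, T=0.601, ωT=1.735808, cosh=2.924884, sinh=2.748627; start (x,ẋ)=(-0.078600, -0.093500) → end (x,ẋ)=(0.172161, 1.127683)
phase 2: p=0.1122, T=0.254, ωT=0.733603, cosh=1.281373, sinh=0.801197; start (x,ẋ)=(0.172161, 1.127683) → end (x,ẋ)=(0.501855, 1.583733)
phase 3: p=0.2824, T=0.377, ωT=1.088851, cosh=1.653731, sinh=1.317128; start (x,ẋ)=(0.501855, 1.583733) → end (x,ẋ)=(1.367562, 3.453905)

1 0.6010 0.1722 1.1277
2 0.8550 0.5019 1.5837
3 1.2320 1.3676 3.4539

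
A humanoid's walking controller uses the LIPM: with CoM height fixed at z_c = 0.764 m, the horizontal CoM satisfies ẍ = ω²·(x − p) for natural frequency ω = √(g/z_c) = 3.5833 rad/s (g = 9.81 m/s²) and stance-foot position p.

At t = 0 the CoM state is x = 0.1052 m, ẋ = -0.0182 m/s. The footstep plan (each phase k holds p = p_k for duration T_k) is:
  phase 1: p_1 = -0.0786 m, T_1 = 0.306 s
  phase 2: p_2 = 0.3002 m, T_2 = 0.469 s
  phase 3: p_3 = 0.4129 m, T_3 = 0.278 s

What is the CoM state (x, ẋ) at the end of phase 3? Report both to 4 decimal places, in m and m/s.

x = 1.3642, ẋ = 3.6358

phase 1: p=-0.0786, T=0.306, ωT=1.096490, cosh=1.663840, sinh=1.329799; start (x,ẋ)=(0.105200, -0.018200) → end (x,ẋ)=(0.220460, 0.845538)
phase 2: p=0.3002, T=0.469, ωT=1.680568, cosh=2.777436, sinh=2.591167; start (x,ẋ)=(0.220460, 0.845538) → end (x,ẋ)=(0.690154, 1.608043)
phase 3: p=0.4129, T=0.278, ωT=0.996157, cosh=1.538576, sinh=1.169280; start (x,ẋ)=(0.690154, 1.608043) → end (x,ẋ)=(1.364203, 3.635759)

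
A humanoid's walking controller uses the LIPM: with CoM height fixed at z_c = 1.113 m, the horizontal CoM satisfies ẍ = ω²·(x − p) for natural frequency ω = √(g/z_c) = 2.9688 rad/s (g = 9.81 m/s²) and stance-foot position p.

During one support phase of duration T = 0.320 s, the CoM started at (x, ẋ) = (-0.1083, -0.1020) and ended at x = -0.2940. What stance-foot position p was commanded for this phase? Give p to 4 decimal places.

p = 0.1959

ωT = 2.9688·0.320 = 0.950016; cosh(ωT) = 1.486243, sinh(ωT) = 1.099508
x(T) = p + (x₀−p)·cosh(ωT) + (ẋ₀/ω)·sinh(ωT) ⇒ p·(1 − cosh) = x(T) − x₀·cosh − (ẋ₀/ω)·sinh
numerator   = -0.2940 − (-0.1083)·1.486243 − (-0.1020/2.9688)·1.099508 = -0.095264
denominator = 1 − 1.486243 = -0.486243
p = -0.095264 / -0.486243 = 0.1959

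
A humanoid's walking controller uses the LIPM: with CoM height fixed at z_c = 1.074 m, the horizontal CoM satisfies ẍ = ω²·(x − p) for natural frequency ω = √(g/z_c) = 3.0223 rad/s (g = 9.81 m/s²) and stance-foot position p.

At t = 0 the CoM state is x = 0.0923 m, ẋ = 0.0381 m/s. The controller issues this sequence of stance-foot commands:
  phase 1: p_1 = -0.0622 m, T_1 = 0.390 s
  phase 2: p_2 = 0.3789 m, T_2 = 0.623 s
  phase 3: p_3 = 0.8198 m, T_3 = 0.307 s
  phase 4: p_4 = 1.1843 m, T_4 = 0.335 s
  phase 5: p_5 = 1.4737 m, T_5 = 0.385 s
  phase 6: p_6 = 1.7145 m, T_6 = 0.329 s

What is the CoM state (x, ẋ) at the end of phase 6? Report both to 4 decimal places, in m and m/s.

phase 1: p=-0.0622, T=0.390, ωT=1.178697, cosh=1.778908, sinh=1.471229; start (x,ẋ)=(0.092300, 0.038100) → end (x,ẋ)=(0.231188, 0.754760)
phase 2: p=0.3789, T=0.623, ωT=1.882893, cosh=3.362320, sinh=3.210171; start (x,ẋ)=(0.231188, 0.754760) → end (x,ẋ)=(0.683922, 1.104628)
phase 3: p=0.8198, T=0.307, ωT=0.927846, cosh=1.462230, sinh=1.066826; start (x,ẋ)=(0.683922, 1.104628) → end (x,ẋ)=(1.011031, 1.177112)
phase 4: p=1.1843, T=0.335, ωT=1.012471, cosh=1.557856, sinh=1.194536; start (x,ẋ)=(1.011031, 1.177112) → end (x,ẋ)=(1.379615, 1.208229)
phase 5: p=1.4737, T=0.385, ωT=1.163585, cosh=1.756878, sinh=1.444514; start (x,ẋ)=(1.379615, 1.208229) → end (x,ẋ)=(1.885879, 1.711959)
phase 6: p=1.7145, T=0.329, ωT=0.994337, cosh=1.536450, sinh=1.166481; start (x,ẋ)=(1.885879, 1.711959) → end (x,ẋ)=(2.638560, 3.234530)

x = 2.6386, ẋ = 3.2345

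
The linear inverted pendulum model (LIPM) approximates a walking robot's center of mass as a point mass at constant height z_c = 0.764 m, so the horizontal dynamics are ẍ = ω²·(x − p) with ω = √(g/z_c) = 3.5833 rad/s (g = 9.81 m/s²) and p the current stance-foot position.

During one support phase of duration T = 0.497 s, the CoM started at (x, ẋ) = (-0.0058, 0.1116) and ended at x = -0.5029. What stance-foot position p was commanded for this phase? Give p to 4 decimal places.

p = 0.2802

ωT = 3.5833·0.497 = 1.780900; cosh(ωT) = 3.051841, sinh(ωT) = 2.883355
x(T) = p + (x₀−p)·cosh(ωT) + (ẋ₀/ω)·sinh(ωT) ⇒ p·(1 − cosh) = x(T) − x₀·cosh − (ẋ₀/ω)·sinh
numerator   = -0.5029 − (-0.0058)·3.051841 − (0.1116/3.5833)·2.883355 = -0.575000
denominator = 1 − 3.051841 = -2.051841
p = -0.575000 / -2.051841 = 0.2802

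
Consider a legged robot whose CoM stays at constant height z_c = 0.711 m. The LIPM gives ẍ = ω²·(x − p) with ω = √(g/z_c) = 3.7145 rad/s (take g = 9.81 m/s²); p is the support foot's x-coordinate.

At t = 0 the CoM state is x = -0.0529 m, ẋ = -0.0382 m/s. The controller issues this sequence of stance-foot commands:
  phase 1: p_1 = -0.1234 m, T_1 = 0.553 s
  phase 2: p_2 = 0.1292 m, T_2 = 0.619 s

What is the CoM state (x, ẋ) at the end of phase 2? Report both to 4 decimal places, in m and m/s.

phase 1: p=-0.1234, T=0.553, ωT=2.054119, cosh=3.964082, sinh=3.835877; start (x,ẋ)=(-0.052900, -0.038200) → end (x,ẋ)=(0.116620, 0.853082)
phase 2: p=0.1292, T=0.619, ωT=2.299276, cosh=5.033645, sinh=4.933314; start (x,ẋ)=(0.116620, 0.853082) → end (x,ẋ)=(1.198872, 4.063577)

x = 1.1989, ẋ = 4.0636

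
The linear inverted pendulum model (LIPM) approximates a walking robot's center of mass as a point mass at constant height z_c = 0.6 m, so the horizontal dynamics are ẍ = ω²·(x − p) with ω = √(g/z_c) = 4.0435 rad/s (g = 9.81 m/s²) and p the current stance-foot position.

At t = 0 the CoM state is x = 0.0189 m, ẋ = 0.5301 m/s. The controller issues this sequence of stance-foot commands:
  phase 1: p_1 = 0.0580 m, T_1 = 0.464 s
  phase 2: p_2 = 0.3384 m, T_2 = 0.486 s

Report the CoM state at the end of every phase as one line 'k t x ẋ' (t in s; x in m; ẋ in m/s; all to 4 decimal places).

1 0.4640 0.3453 1.2670
2 0.9500 1.4595 4.7067

phase 1: p=0.0580, T=0.464, ωT=1.876184, cosh=3.340859, sinh=3.187685; start (x,ẋ)=(0.018900, 0.530100) → end (x,ẋ)=(0.345276, 1.267014)
phase 2: p=0.3384, T=0.486, ωT=1.965141, cosh=3.638027, sinh=3.497891; start (x,ẋ)=(0.345276, 1.267014) → end (x,ẋ)=(1.459463, 4.706678)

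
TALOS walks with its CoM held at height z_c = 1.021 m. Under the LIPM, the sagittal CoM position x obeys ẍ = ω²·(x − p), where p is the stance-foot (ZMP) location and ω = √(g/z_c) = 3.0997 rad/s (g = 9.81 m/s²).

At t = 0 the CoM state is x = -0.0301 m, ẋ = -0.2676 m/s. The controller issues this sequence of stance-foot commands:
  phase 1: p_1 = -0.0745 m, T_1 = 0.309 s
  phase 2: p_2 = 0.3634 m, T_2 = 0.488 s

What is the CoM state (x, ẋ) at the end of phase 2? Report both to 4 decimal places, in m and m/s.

x = -0.9211, ẋ = -3.7166

phase 1: p=-0.0745, T=0.309, ωT=0.957807, cosh=1.494855, sinh=1.111121; start (x,ẋ)=(-0.030100, -0.267600) → end (x,ẋ)=(-0.104053, -0.247103)
phase 2: p=0.3634, T=0.488, ωT=1.512654, cosh=2.379542, sinh=2.159217; start (x,ẋ)=(-0.104053, -0.247103) → end (x,ẋ)=(-0.921052, -3.716618)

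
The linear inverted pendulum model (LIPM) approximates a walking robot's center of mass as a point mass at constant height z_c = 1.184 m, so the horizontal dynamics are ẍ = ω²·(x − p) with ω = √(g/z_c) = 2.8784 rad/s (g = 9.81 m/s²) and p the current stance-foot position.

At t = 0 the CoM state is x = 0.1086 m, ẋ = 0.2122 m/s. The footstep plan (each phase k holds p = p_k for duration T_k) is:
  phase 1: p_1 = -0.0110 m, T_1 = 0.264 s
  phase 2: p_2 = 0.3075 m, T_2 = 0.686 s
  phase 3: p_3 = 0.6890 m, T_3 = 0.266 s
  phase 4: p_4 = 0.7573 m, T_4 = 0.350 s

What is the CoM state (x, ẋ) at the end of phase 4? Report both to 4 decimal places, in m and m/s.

x = 1.5036, ẋ = 2.4265

phase 1: p=-0.0110, T=0.264, ωT=0.759898, cosh=1.302886, sinh=0.835171; start (x,ẋ)=(0.108600, 0.212200) → end (x,ẋ)=(0.206395, 0.563986)
phase 2: p=0.3075, T=0.686, ωT=1.974582, cosh=3.671215, sinh=3.532396; start (x,ẋ)=(0.206395, 0.563986) → end (x,ẋ)=(0.628451, 1.042515)
phase 3: p=0.6890, T=0.266, ωT=0.765654, cosh=1.307715, sinh=0.842686; start (x,ẋ)=(0.628451, 1.042515) → end (x,ẋ)=(0.915027, 1.216445)
phase 4: p=0.7573, T=0.350, ωT=1.007440, cosh=1.551867, sinh=1.186714; start (x,ẋ)=(0.915027, 1.216445) → end (x,ẋ)=(1.503591, 2.426532)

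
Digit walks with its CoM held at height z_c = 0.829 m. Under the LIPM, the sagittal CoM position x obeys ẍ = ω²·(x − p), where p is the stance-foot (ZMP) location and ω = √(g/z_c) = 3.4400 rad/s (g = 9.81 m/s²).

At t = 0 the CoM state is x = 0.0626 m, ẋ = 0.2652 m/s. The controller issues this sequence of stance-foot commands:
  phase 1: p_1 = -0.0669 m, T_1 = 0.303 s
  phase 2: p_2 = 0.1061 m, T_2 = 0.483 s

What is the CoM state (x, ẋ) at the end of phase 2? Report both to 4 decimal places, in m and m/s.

phase 1: p=-0.0669, T=0.303, ωT=1.042320, cosh=1.594212, sinh=1.241576; start (x,ẋ)=(0.062600, 0.265200) → end (x,ẋ)=(0.235267, 0.975882)
phase 2: p=0.1061, T=0.483, ωT=1.661520, cosh=2.728581, sinh=2.538730; start (x,ẋ)=(0.235267, 0.975882) → end (x,ẋ)=(1.178748, 3.790822)

x = 1.1787, ẋ = 3.7908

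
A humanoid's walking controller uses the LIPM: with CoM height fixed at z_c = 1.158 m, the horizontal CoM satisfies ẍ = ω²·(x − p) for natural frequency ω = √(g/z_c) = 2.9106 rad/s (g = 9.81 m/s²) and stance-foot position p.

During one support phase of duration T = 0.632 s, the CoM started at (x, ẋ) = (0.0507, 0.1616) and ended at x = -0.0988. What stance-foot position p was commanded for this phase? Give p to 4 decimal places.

ωT = 2.9106·0.632 = 1.839499; cosh(ωT) = 3.226141, sinh(ωT) = 3.067244
x(T) = p + (x₀−p)·cosh(ωT) + (ẋ₀/ω)·sinh(ωT) ⇒ p·(1 − cosh) = x(T) − x₀·cosh − (ẋ₀/ω)·sinh
numerator   = -0.0988 − (0.0507)·3.226141 − (0.1616/2.9106)·3.067244 = -0.432662
denominator = 1 − 3.226141 = -2.226141
p = -0.432662 / -2.226141 = 0.1944

p = 0.1944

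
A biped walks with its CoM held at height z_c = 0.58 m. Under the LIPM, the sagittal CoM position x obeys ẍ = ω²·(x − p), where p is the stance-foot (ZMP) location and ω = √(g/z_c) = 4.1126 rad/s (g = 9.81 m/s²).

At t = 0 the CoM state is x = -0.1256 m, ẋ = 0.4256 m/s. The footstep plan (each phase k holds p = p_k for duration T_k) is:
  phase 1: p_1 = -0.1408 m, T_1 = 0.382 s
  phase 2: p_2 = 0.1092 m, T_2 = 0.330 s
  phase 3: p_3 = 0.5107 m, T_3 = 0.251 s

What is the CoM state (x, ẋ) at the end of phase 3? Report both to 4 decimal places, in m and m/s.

phase 1: p=-0.1408, T=0.382, ωT=1.571013, cosh=2.509678, sinh=2.301843; start (x,ẋ)=(-0.125600, 0.425600) → end (x,ẋ)=(0.135558, 1.212011)
phase 2: p=0.1092, T=0.330, ωT=1.357158, cosh=2.071264, sinh=1.813872; start (x,ẋ)=(0.135558, 1.212011) → end (x,ẋ)=(0.698354, 2.707014)
phase 3: p=0.5107, T=0.251, ωT=1.032263, cosh=1.581805, sinh=1.225605; start (x,ẋ)=(0.698354, 2.707014) → end (x,ẋ)=(1.614255, 5.227824)

x = 1.6143, ẋ = 5.2278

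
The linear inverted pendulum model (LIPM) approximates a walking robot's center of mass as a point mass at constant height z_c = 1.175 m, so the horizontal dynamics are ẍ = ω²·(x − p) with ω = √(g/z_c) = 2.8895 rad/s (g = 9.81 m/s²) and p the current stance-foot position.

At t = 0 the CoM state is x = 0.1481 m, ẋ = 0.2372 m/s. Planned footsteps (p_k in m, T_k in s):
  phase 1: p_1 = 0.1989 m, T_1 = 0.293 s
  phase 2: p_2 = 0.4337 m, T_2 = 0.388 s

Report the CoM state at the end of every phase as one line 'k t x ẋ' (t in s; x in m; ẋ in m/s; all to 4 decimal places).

1 0.2930 0.2069 0.1877
2 0.6810 0.1379 -0.5800

phase 1: p=0.1989, T=0.293, ωT=0.846623, cosh=1.380310, sinh=0.951450; start (x,ẋ)=(0.148100, 0.237200) → end (x,ẋ)=(0.206885, 0.187750)
phase 2: p=0.4337, T=0.388, ωT=1.121126, cosh=1.697110, sinh=1.371197; start (x,ẋ)=(0.206885, 0.187750) → end (x,ẋ)=(0.137866, -0.580026)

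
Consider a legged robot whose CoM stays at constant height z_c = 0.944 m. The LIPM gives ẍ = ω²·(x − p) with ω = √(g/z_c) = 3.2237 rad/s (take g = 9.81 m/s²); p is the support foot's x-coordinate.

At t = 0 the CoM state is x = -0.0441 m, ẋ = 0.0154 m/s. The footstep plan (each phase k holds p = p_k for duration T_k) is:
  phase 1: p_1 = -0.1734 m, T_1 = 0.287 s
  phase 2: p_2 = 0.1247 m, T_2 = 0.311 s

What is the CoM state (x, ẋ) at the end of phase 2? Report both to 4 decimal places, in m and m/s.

phase 1: p=-0.1734, T=0.287, ωT=0.925202, cosh=1.459414, sinh=1.062963; start (x,ẋ)=(-0.044100, 0.015400) → end (x,ẋ)=(0.020380, 0.465544)
phase 2: p=0.1247, T=0.311, ωT=1.002571, cosh=1.546107, sinh=1.179172; start (x,ẋ)=(0.020380, 0.465544) → end (x,ẋ)=(0.133698, 0.323230)

x = 0.1337, ẋ = 0.3232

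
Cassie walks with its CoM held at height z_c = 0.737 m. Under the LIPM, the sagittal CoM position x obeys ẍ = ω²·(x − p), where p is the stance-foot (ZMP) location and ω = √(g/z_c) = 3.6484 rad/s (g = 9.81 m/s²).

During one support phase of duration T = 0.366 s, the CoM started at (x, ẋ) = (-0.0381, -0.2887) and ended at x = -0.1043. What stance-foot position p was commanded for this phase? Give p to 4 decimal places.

p = -0.1096

ωT = 3.6484·0.366 = 1.335314; cosh(ωT) = 2.032133, sinh(ωT) = 1.769058
x(T) = p + (x₀−p)·cosh(ωT) + (ẋ₀/ω)·sinh(ωT) ⇒ p·(1 − cosh) = x(T) − x₀·cosh − (ẋ₀/ω)·sinh
numerator   = -0.1043 − (-0.0381)·2.032133 − (-0.2887/3.6484)·1.769058 = 0.113111
denominator = 1 − 2.032133 = -1.032133
p = 0.113111 / -1.032133 = -0.1096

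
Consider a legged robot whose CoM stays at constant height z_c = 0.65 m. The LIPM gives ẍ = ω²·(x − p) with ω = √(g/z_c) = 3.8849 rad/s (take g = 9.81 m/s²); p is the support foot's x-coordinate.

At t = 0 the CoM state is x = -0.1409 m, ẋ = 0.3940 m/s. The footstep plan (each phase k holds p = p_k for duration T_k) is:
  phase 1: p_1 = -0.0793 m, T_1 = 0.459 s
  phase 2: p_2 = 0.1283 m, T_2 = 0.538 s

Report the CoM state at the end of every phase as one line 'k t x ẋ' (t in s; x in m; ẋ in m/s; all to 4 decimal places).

phase 1: p=-0.0793, T=0.459, ωT=1.783169, cosh=3.058392, sinh=2.890287; start (x,ẋ)=(-0.140900, 0.394000) → end (x,ẋ)=(0.025431, 0.513332)
phase 2: p=0.1283, T=0.538, ωT=2.090076, cosh=4.104604, sinh=3.980927; start (x,ẋ)=(0.025431, 0.513332) → end (x,ẋ)=(0.232085, 0.516106)

1 0.4590 0.0254 0.5133
2 0.9970 0.2321 0.5161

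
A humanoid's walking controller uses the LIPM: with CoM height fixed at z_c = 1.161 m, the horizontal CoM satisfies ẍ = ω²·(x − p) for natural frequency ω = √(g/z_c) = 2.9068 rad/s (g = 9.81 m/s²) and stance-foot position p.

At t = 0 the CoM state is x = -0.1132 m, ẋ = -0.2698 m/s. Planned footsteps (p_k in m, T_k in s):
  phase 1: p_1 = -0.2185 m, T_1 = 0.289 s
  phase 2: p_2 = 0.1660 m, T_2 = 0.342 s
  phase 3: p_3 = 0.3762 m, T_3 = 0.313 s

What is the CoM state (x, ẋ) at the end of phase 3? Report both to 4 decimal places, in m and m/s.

x = -1.1428, ẋ = -4.0401

phase 1: p=-0.2185, T=0.289, ωT=0.840065, cosh=1.374100, sinh=0.942418; start (x,ẋ)=(-0.113200, -0.269800) → end (x,ẋ)=(-0.161279, -0.082271)
phase 2: p=0.1660, T=0.342, ωT=0.994126, cosh=1.536204, sinh=1.166157; start (x,ẋ)=(-0.161279, -0.082271) → end (x,ẋ)=(-0.369774, -1.235792)
phase 3: p=0.3762, T=0.313, ωT=0.909828, cosh=1.443245, sinh=1.040651; start (x,ẋ)=(-0.369774, -1.235792) → end (x,ẋ)=(-1.142844, -4.040096)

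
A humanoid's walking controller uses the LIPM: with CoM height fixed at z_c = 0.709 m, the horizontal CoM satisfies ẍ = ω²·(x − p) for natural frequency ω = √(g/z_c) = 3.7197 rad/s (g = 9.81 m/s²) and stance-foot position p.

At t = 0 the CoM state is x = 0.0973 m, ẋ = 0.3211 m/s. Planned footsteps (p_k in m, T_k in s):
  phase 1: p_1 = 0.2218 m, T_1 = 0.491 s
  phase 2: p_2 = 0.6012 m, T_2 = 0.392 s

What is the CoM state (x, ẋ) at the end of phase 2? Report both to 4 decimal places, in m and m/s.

x = -0.7718, ẋ = -4.7493

phase 1: p=0.2218, T=0.491, ωT=1.826373, cosh=3.186156, sinh=3.025159; start (x,ẋ)=(0.097300, 0.321100) → end (x,ẋ)=(0.086268, -0.377885)
phase 2: p=0.6012, T=0.392, ωT=1.458122, cosh=2.265277, sinh=2.032605; start (x,ẋ)=(0.086268, -0.377885) → end (x,ẋ)=(-0.771756, -4.749250)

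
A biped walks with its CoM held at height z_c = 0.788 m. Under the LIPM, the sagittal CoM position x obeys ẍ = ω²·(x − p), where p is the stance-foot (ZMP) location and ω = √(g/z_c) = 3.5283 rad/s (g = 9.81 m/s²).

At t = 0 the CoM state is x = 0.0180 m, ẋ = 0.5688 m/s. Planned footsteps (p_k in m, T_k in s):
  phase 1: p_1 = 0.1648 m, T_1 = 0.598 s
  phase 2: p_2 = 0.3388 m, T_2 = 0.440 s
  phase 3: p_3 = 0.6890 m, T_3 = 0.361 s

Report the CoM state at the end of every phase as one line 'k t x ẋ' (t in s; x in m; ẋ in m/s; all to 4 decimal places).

1 0.5980 0.2056 0.2756
2 1.0380 0.1862 -0.3805
3 1.3990 -0.4575 -3.6554

phase 1: p=0.1648, T=0.598, ωT=2.109923, cosh=4.184428, sinh=4.063181; start (x,ẋ)=(0.018000, 0.568800) → end (x,ẋ)=(0.205555, 0.275560)
phase 2: p=0.3388, T=0.440, ωT=1.552452, cosh=2.467383, sinh=2.255654; start (x,ẋ)=(0.205555, 0.275560) → end (x,ẋ)=(0.186199, -0.380539)
phase 3: p=0.6890, T=0.361, ωT=1.273716, cosh=1.926950, sinh=1.647160; start (x,ẋ)=(0.186199, -0.380539) → end (x,ẋ)=(-0.457524, -3.655395)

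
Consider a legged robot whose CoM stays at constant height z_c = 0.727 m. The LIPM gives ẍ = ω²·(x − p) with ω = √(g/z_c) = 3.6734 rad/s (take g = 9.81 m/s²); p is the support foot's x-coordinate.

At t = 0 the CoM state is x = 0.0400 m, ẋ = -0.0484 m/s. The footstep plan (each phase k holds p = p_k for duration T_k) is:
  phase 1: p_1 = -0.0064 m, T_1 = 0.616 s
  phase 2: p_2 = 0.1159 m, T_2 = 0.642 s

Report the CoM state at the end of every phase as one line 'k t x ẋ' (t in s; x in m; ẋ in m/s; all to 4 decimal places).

1 0.6160 0.1563 0.5750
2 1.2580 1.1518 3.8456

phase 1: p=-0.0064, T=0.616, ωT=2.262814, cosh=4.857078, sinh=4.753020; start (x,ẋ)=(0.040000, -0.048400) → end (x,ẋ)=(0.156344, 0.575050)
phase 2: p=0.1159, T=0.642, ωT=2.358323, cosh=5.333891, sinh=5.239312; start (x,ẋ)=(0.156344, 0.575050) → end (x,ẋ)=(1.151806, 3.845632)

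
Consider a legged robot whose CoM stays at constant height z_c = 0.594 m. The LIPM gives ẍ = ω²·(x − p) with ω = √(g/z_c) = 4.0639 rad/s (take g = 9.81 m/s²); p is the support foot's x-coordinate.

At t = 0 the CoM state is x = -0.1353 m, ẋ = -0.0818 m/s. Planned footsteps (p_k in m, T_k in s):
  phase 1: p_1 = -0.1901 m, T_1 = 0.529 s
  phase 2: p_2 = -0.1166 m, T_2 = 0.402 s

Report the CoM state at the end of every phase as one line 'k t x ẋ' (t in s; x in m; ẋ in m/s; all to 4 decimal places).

phase 1: p=-0.1901, T=0.529, ωT=2.149803, cosh=4.349838, sinh=4.233331; start (x,ẋ)=(-0.135300, -0.081800) → end (x,ẋ)=(-0.036939, 0.586953)
phase 2: p=-0.1166, T=0.402, ωT=1.633688, cosh=2.658970, sinh=2.463762; start (x,ẋ)=(-0.036939, 0.586953) → end (x,ẋ)=(0.451059, 2.358293)

1 0.5290 -0.0369 0.5870
2 0.9310 0.4511 2.3583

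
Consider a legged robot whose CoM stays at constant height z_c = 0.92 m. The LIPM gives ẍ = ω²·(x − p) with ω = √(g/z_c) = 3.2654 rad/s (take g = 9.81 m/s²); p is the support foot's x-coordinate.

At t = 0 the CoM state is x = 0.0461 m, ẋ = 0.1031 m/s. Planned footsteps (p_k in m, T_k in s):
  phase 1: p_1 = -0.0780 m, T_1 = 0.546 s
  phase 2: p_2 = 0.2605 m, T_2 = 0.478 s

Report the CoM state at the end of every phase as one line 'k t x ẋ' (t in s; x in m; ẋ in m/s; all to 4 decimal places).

phase 1: p=-0.0780, T=0.546, ωT=1.782908, cosh=3.057638, sinh=2.889490; start (x,ẋ)=(0.046100, 0.103100) → end (x,ẋ)=(0.392684, 1.486168)
phase 2: p=0.2605, T=0.478, ωT=1.560861, cosh=2.486438, sinh=2.276483; start (x,ẋ)=(0.392684, 1.486168) → end (x,ẋ)=(1.625254, 4.677873)

1 0.5460 0.3927 1.4862
2 1.0240 1.6253 4.6779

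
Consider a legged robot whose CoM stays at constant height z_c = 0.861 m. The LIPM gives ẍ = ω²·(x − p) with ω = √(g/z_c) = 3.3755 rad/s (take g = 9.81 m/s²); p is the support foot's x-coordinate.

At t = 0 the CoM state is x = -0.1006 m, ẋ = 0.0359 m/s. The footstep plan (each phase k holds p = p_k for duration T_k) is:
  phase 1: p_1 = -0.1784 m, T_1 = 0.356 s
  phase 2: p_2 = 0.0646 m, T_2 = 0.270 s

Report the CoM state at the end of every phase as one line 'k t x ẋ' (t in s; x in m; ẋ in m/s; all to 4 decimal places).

1 0.3560 -0.0212 0.4623
2 0.6260 0.0834 0.3657

phase 1: p=-0.1784, T=0.356, ωT=1.201678, cosh=1.813191, sinh=1.512502; start (x,ẋ)=(-0.100600, 0.035900) → end (x,ẋ)=(-0.021248, 0.462298)
phase 2: p=0.0646, T=0.270, ωT=0.911385, cosh=1.444866, sinh=1.042899; start (x,ẋ)=(-0.021248, 0.462298) → end (x,ẋ)=(0.083394, 0.365748)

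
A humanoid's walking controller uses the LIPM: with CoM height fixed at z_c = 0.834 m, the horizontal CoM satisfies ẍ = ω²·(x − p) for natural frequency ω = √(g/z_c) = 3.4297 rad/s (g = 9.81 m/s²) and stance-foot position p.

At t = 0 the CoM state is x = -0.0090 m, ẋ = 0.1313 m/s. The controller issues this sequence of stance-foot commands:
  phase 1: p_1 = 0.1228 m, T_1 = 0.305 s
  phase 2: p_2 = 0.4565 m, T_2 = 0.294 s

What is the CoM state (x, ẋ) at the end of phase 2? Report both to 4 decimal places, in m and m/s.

x = -0.4374, ẋ = -2.5736

phase 1: p=0.1228, T=0.305, ωT=1.046059, cosh=1.598865, sinh=1.247545; start (x,ẋ)=(-0.009000, 0.131300) → end (x,ẋ)=(-0.040170, -0.354002)
phase 2: p=0.4565, T=0.294, ωT=1.008332, cosh=1.552926, sinh=1.188099; start (x,ẋ)=(-0.040170, -0.354002) → end (x,ẋ)=(-0.437424, -2.573583)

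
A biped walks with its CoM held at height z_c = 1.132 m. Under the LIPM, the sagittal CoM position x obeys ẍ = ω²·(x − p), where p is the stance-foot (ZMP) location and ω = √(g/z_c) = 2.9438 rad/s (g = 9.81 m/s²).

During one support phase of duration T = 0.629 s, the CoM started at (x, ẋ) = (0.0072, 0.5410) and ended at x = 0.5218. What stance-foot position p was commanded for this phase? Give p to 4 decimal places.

p = 0.0321

ωT = 2.9438·0.629 = 1.851650; cosh(ωT) = 3.263651, sinh(ωT) = 3.106673
x(T) = p + (x₀−p)·cosh(ωT) + (ẋ₀/ω)·sinh(ωT) ⇒ p·(1 − cosh) = x(T) − x₀·cosh − (ẋ₀/ω)·sinh
numerator   = 0.5218 − (0.0072)·3.263651 − (0.5410/2.9438)·3.106673 = -0.072630
denominator = 1 − 3.263651 = -2.263651
p = -0.072630 / -2.263651 = 0.0321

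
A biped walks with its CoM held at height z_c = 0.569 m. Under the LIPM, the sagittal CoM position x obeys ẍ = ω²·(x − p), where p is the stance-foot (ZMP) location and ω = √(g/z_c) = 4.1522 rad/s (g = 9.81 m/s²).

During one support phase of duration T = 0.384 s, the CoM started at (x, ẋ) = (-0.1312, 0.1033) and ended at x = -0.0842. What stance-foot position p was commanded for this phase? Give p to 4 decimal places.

ωT = 4.1522·0.384 = 1.594445; cosh(ωT) = 2.564307, sinh(ωT) = 2.361286
x(T) = p + (x₀−p)·cosh(ωT) + (ẋ₀/ω)·sinh(ωT) ⇒ p·(1 − cosh) = x(T) − x₀·cosh − (ẋ₀/ω)·sinh
numerator   = -0.0842 − (-0.1312)·2.564307 − (0.1033/4.1522)·2.361286 = 0.193492
denominator = 1 − 2.564307 = -1.564307
p = 0.193492 / -1.564307 = -0.1237

p = -0.1237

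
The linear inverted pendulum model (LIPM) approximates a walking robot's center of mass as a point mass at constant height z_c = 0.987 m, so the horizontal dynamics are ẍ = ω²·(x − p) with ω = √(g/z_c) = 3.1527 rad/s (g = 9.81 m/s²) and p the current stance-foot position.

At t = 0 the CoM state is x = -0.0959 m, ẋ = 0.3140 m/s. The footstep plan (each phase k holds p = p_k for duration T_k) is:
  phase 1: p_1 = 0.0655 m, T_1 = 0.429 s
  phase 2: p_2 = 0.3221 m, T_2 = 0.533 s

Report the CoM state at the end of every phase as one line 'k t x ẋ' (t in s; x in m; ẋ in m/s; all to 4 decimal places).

1 0.4290 -0.0877 -0.2704
2 0.9620 -1.0382 -4.0982

phase 1: p=0.0655, T=0.429, ωT=1.352508, cosh=2.062852, sinh=1.804261; start (x,ẋ)=(-0.095900, 0.314000) → end (x,ẋ)=(-0.087745, -0.270355)
phase 2: p=0.3221, T=0.533, ωT=1.680389, cosh=2.776973, sinh=2.590671; start (x,ẋ)=(-0.087745, -0.270355) → end (x,ẋ)=(-1.038188, -4.098223)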